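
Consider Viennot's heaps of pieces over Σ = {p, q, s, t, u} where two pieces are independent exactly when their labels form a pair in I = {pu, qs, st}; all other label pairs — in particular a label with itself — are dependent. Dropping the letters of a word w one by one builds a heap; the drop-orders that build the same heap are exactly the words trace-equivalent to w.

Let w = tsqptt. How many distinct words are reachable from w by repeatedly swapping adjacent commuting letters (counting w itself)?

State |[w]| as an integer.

3

#0=t has no predecessor
#1=s has no predecessor
#2=q depends on [0:t]
#3=p depends on [1:s, 2:q]
#4=t depends on [3:p]
#5=t depends on [4:t]
sources: [0:t, 1:s]
N(rest) = Σ N(rest − s) over sources s of rest; N(one piece) = 1:
  size 1 → [5]=1
  size 2 → [4,5]=1
  size 3 → [3,4,5]=1
  size 4 → [1,3,4,5]=1  [2,3,4,5]=1
  first=0(t) contributes 2
  first=1(s) contributes 1
|[w]| = 3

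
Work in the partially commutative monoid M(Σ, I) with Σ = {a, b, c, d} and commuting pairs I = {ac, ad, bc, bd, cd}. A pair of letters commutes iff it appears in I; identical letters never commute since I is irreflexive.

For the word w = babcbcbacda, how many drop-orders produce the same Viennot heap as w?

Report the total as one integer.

1320

drop 0:b onto floor
drop 1:a onto {0:b}
drop 2:b onto {1:a}
drop 3:c onto floor
drop 4:b onto {2:b}
drop 5:c onto {3:c}
drop 6:b onto {4:b}
drop 7:a onto {6:b}
drop 8:c onto {5:c}
drop 9:d onto floor
drop 10:a onto {7:a}
ground layer = {0:b, 3:c, 9:d}
drop-orders for the pieces not yet dropped (sum over which currently-grounded one goes next):
  1 to go: {8} 1  {9} 1  {10} 1
  2 to go: {5,8} 1  {7,10} 1  {8,9} 2  {8,10} 2  {9,10} 2
  3 to go: {3,5,8} 1  {5,8,9} 3  {5,8,10} 3  {6,7,10} 1  {7,8,10} 3  {7,9,10} 3  {8,9,10} 6
  4 to go: {3,5,8,9} 4  {3,5,8,10} 4  {4,6,7,10} 1  {5,7,8,10} 6  {5,8,9,10} 12  {6,7,8,10} 4  {6,7,9,10} 4  {7,8,9,10} 12
  5 to go: {2,4,6,7,10} 1  {3,5,7,8,10} 10  {3,5,8,9,10} 20  {4,6,7,8,10} 5  {4,6,7,9,10} 5  {5,6,7,8,10} 10  {5,7,8,9,10} 30  {6,7,8,9,10} 20
  6 to go: {1,2,4,6,7,10} 1  {2,4,6,7,8,10} 6  {2,4,6,7,9,10} 6  {3,5,6,7,8,10} 20  {3,5,7,8,9,10} 60  {4,5,6,7,8,10} 15  {4,6,7,8,9,10} 30  {5,6,7,8,9,10} 60
  7 to go: {0,1,2,4,6,7,10} 1  {1,2,4,6,7,8,10} 7  {1,2,4,6,7,9,10} 7  {2,4,5,6,7,8,10} 21  {2,4,6,7,8,9,10} 42  {3,4,5,6,7,8,10} 35  {3,5,6,7,8,9,10} 140  {4,5,6,7,8,9,10} 105
  8 to go: {0,1,2,4,6,7,8,10} 8  {0,1,2,4,6,7,9,10} 8  {1,2,4,5,6,7,8,10} 28  {1,2,4,6,7,8,9,10} 56  {2,3,4,5,6,7,8,10} 56  {2,4,5,6,7,8,9,10} 168  {3,4,5,6,7,8,9,10} 280
  9 to go: {0,1,2,4,5,6,7,8,10} 36  {0,1,2,4,6,7,8,9,10} 72  {1,2,3,4,5,6,7,8,10} 84  {1,2,4,5,6,7,8,9,10} 252  {2,3,4,5,6,7,8,9,10} 504
  if 0:b drops first: 840 orders
  if 3:c drops first: 360 orders
  if 9:d drops first: 120 orders
heap linearizations: 1320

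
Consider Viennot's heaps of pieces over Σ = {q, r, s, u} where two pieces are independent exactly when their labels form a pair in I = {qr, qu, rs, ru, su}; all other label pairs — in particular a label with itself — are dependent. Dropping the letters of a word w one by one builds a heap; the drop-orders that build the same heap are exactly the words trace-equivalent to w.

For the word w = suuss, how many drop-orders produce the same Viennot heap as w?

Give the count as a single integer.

10

0(s) covers ∅
1(u) covers ∅
2(u) covers 1:u
3(s) covers 0:s
4(s) covers 3:s
floor of heap: 0:s, 1:u
completions by unplaced set U, small U first (add the entries for U minus each lowest piece of U):
  |U|=1: {2}:1  {4}:1
  |U|=2: {1,2}:1  {2,4}:2  {3,4}:1
  |U|=3: {0,3,4}:1  {1,2,4}:3  {2,3,4}:3
  start at 0(s): 6
  start at 1(u): 4
sum over floor = 10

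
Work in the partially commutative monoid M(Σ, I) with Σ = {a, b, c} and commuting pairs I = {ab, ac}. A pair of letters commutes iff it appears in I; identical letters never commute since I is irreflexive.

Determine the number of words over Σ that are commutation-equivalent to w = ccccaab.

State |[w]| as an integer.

drop 0:c onto floor
drop 1:c onto {0:c}
drop 2:c onto {1:c}
drop 3:c onto {2:c}
drop 4:a onto floor
drop 5:a onto {4:a}
drop 6:b onto {3:c}
ground layer = {0:c, 4:a}
drop-orders for the pieces not yet dropped (sum over which currently-grounded one goes next):
  1 to go: {5} 1  {6} 1
  2 to go: {3,6} 1  {4,5} 1  {5,6} 2
  3 to go: {2,3,6} 1  {3,5,6} 3  {4,5,6} 3
  4 to go: {1,2,3,6} 1  {2,3,5,6} 4  {3,4,5,6} 6
  5 to go: {0,1,2,3,6} 1  {1,2,3,5,6} 5  {2,3,4,5,6} 10
  if 0:c drops first: 15 orders
  if 4:a drops first: 6 orders
heap linearizations: 21

21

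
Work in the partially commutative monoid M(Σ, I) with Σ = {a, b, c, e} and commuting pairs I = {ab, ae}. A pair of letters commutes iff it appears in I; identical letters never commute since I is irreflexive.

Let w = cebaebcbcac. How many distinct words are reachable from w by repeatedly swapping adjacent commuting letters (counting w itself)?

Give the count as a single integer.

5

piece 0:c — minimal
piece 1:e rests on {0:c}
piece 2:b rests on {1:e}
piece 3:a rests on {0:c}
piece 4:e rests on {2:b}
piece 5:b rests on {4:e}
piece 6:c rests on {3:a, 5:b}
piece 7:b rests on {6:c}
piece 8:c rests on {7:b}
piece 9:a rests on {8:c}
piece 10:c rests on {9:a}
minimal pieces: {0:c}
ways to finish when only these pieces remain (= sum over removing one remaining piece with nothing left below it):
  1 left: {10}→1
  2 left: {9,10}→1
  3 left: {8,9,10}→1
  4 left: {7,8,9,10}→1
  5 left: {6,7,8,9,10}→1
  6 left: {3,6,7,8,9,10}→1  {5,6,7,8,9,10}→1
  7 left: {3,5,6,7,8,9,10}→2  {4,5,6,7,8,9,10}→1
  8 left: {2,4,5,6,7,8,9,10}→1  {3,4,5,6,7,8,9,10}→3
  9 left: {1,2,4,5,6,7,8,9,10}→1  {2,3,4,5,6,7,8,9,10}→4
  placing 0:c first → 5 extensions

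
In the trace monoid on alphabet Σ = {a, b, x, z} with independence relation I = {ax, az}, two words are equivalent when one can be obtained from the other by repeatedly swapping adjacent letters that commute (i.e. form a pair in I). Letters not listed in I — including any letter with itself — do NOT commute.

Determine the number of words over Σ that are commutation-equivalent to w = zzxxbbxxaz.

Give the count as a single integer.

#0=z has no predecessor
#1=z depends on [0:z]
#2=x depends on [1:z]
#3=x depends on [2:x]
#4=b depends on [3:x]
#5=b depends on [4:b]
#6=x depends on [5:b]
#7=x depends on [6:x]
#8=a depends on [5:b]
#9=z depends on [7:x]
sources: [0:z]
N(rest) = Σ N(rest − s) over sources s of rest; N(one piece) = 1:
  size 1 → [8]=1  [9]=1
  size 2 → [7,9]=1  [8,9]=2
  size 3 → [6,7,9]=1  [7,8,9]=3
  size 4 → [6,7,8,9]=4
  size 5 → [5,6,7,8,9]=4
  size 6 → [4,5,6,7,8,9]=4
  size 7 → [3,4,5,6,7,8,9]=4
  size 8 → [2,3,4,5,6,7,8,9]=4
  first=0(z) contributes 4

4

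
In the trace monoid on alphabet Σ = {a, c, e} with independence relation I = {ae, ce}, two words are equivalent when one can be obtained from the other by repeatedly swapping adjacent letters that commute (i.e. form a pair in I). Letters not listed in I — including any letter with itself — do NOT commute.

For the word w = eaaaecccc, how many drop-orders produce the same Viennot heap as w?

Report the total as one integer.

36

0(e) covers ∅
1(a) covers ∅
2(a) covers 1:a
3(a) covers 2:a
4(e) covers 0:e
5(c) covers 3:a
6(c) covers 5:c
7(c) covers 6:c
8(c) covers 7:c
floor of heap: 0:e, 1:a
completions by unplaced set U, small U first (add the entries for U minus each lowest piece of U):
  |U|=1: {4}:1  {8}:1
  |U|=2: {0,4}:1  {4,8}:2  {7,8}:1
  |U|=3: {0,4,8}:3  {4,7,8}:3  {6,7,8}:1
  |U|=4: {0,4,7,8}:6  {4,6,7,8}:4  {5,6,7,8}:1
  |U|=5: {0,4,6,7,8}:10  {3,5,6,7,8}:1  {4,5,6,7,8}:5
  |U|=6: {0,4,5,6,7,8}:15  {2,3,5,6,7,8}:1  {3,4,5,6,7,8}:6
  |U|=7: {0,3,4,5,6,7,8}:21  {1,2,3,5,6,7,8}:1  {2,3,4,5,6,7,8}:7
  start at 0(e): 8
  start at 1(a): 28
sum over floor = 36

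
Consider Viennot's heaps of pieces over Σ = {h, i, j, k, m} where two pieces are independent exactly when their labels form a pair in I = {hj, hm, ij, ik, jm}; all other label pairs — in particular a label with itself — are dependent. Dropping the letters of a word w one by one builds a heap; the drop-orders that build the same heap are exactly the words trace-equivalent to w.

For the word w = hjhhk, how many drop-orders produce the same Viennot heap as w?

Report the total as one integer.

0(h) covers ∅
1(j) covers ∅
2(h) covers 0:h
3(h) covers 2:h
4(k) covers 1:j, 3:h
floor of heap: 0:h, 1:j
completions by unplaced set U, small U first (add the entries for U minus each lowest piece of U):
  |U|=1: {4}:1
  |U|=2: {1,4}:1  {3,4}:1
  |U|=3: {1,3,4}:2  {2,3,4}:1
  start at 0(h): 3
  start at 1(j): 1
sum over floor = 4

4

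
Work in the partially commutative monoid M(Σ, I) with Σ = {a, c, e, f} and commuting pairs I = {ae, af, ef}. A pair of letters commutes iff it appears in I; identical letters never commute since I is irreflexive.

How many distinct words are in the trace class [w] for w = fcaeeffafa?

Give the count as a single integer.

560

#0=f has no predecessor
#1=c depends on [0:f]
#2=a depends on [1:c]
#3=e depends on [1:c]
#4=e depends on [3:e]
#5=f depends on [1:c]
#6=f depends on [5:f]
#7=a depends on [2:a]
#8=f depends on [6:f]
#9=a depends on [7:a]
sources: [0:f]
N(rest) = Σ N(rest − s) over sources s of rest; N(one piece) = 1:
  size 1 → [4]=1  [8]=1  [9]=1
  size 2 → [3,4]=1  [4,8]=2  [4,9]=2  [6,8]=1  [7,9]=1  [8,9]=2
  size 3 → [2,7,9]=1  [3,4,8]=3  [3,4,9]=3  [4,6,8]=3  [4,7,9]=3  [4,8,9]=6  [5,6,8]=1  [6,8,9]=3  [7,8,9]=3
  size 4 → [2,4,7,9]=4  [2,7,8,9]=4  [3,4,6,8]=6  [3,4,7,9]=6  [3,4,8,9]=12  [4,5,6,8]=4  [4,6,8,9]=12  [4,7,8,9]=12  [5,6,8,9]=4  [6,7,8,9]=6
  size 5 → [2,3,4,7,9]=10  [2,4,7,8,9]=20  [2,6,7,8,9]=10  [3,4,5,6,8]=10  [3,4,6,8,9]=30  [3,4,7,8,9]=30  [4,5,6,8,9]=20  [4,6,7,8,9]=30  [5,6,7,8,9]=10
  size 6 → [2,3,4,7,8,9]=60  [2,4,6,7,8,9]=60  [2,5,6,7,8,9]=20  [3,4,5,6,8,9]=60  [3,4,6,7,8,9]=90  [4,5,6,7,8,9]=60
  size 7 → [2,3,4,6,7,8,9]=210  [2,4,5,6,7,8,9]=140  [3,4,5,6,7,8,9]=210
  size 8 → [2,3,4,5,6,7,8,9]=560
  first=0(f) contributes 560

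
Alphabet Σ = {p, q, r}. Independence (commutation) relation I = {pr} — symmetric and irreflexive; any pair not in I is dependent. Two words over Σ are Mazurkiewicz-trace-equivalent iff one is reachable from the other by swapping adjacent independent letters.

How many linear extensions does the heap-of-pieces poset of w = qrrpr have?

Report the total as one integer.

4

piece 0:q — minimal
piece 1:r rests on {0:q}
piece 2:r rests on {1:r}
piece 3:p rests on {0:q}
piece 4:r rests on {2:r}
minimal pieces: {0:q}
ways to finish when only these pieces remain (= sum over removing one remaining piece with nothing left below it):
  1 left: {3}→1  {4}→1
  2 left: {2,4}→1  {3,4}→2
  3 left: {1,2,4}→1  {2,3,4}→3
  placing 0:q first → 4 extensions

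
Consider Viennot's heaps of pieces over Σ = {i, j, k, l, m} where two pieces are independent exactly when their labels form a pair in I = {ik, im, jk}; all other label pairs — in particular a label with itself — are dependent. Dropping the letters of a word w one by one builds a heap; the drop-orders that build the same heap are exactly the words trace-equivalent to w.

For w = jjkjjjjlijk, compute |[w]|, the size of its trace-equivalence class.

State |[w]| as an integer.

21

drop 0:j onto floor
drop 1:j onto {0:j}
drop 2:k onto floor
drop 3:j onto {1:j}
drop 4:j onto {3:j}
drop 5:j onto {4:j}
drop 6:j onto {5:j}
drop 7:l onto {2:k, 6:j}
drop 8:i onto {7:l}
drop 9:j onto {8:i}
drop 10:k onto {7:l}
ground layer = {0:j, 2:k}
drop-orders for the pieces not yet dropped (sum over which currently-grounded one goes next):
  1 to go: {9} 1  {10} 1
  2 to go: {8,9} 1  {9,10} 2
  3 to go: {8,9,10} 3
  4 to go: {7,8,9,10} 3
  5 to go: {2,7,8,9,10} 3  {6,7,8,9,10} 3
  6 to go: {2,6,7,8,9,10} 6  {5,6,7,8,9,10} 3
  7 to go: {2,5,6,7,8,9,10} 9  {4,5,6,7,8,9,10} 3
  8 to go: {2,4,5,6,7,8,9,10} 12  {3,4,5,6,7,8,9,10} 3
  9 to go: {1,3,4,5,6,7,8,9,10} 3  {2,3,4,5,6,7,8,9,10} 15
  if 0:j drops first: 18 orders
  if 2:k drops first: 3 orders
heap linearizations: 21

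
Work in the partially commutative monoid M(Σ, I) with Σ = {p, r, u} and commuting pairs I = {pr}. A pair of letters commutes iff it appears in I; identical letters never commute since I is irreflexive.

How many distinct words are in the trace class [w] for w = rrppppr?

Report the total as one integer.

35

piece 0:r — minimal
piece 1:r rests on {0:r}
piece 2:p — minimal
piece 3:p rests on {2:p}
piece 4:p rests on {3:p}
piece 5:p rests on {4:p}
piece 6:r rests on {1:r}
minimal pieces: {0:r, 2:p}
ways to finish when only these pieces remain (= sum over removing one remaining piece with nothing left below it):
  1 left: {5}→1  {6}→1
  2 left: {1,6}→1  {4,5}→1  {5,6}→2
  3 left: {0,1,6}→1  {1,5,6}→3  {3,4,5}→1  {4,5,6}→3
  4 left: {0,1,5,6}→4  {1,4,5,6}→6  {2,3,4,5}→1  {3,4,5,6}→4
  5 left: {0,1,4,5,6}→10  {1,3,4,5,6}→10  {2,3,4,5,6}→5
  placing 0:r first → 15 extensions
  placing 2:p first → 20 extensions
total linear extensions = 35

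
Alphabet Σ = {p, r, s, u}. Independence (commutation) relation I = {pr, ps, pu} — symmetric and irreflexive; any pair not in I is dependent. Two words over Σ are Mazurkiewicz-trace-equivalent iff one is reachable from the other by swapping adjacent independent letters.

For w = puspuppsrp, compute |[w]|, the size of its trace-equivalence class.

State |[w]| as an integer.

252

drop 0:p onto floor
drop 1:u onto floor
drop 2:s onto {1:u}
drop 3:p onto {0:p}
drop 4:u onto {2:s}
drop 5:p onto {3:p}
drop 6:p onto {5:p}
drop 7:s onto {4:u}
drop 8:r onto {7:s}
drop 9:p onto {6:p}
ground layer = {0:p, 1:u}
drop-orders for the pieces not yet dropped (sum over which currently-grounded one goes next):
  1 to go: {8} 1  {9} 1
  2 to go: {6,9} 1  {7,8} 1  {8,9} 2
  3 to go: {4,7,8} 1  {5,6,9} 1  {6,8,9} 3  {7,8,9} 3
  4 to go: {2,4,7,8} 1  {3,5,6,9} 1  {4,7,8,9} 4  {5,6,8,9} 4  {6,7,8,9} 6
  5 to go: {0,3,5,6,9} 1  {1,2,4,7,8} 1  {2,4,7,8,9} 5  {3,5,6,8,9} 5  {4,6,7,8,9} 10  {5,6,7,8,9} 10
  6 to go: {0,3,5,6,8,9} 6  {1,2,4,7,8,9} 6  {2,4,6,7,8,9} 15  {3,5,6,7,8,9} 15  {4,5,6,7,8,9} 20
  7 to go: {0,3,5,6,7,8,9} 21  {1,2,4,6,7,8,9} 21  {2,4,5,6,7,8,9} 35  {3,4,5,6,7,8,9} 35
  8 to go: {0,3,4,5,6,7,8,9} 56  {1,2,4,5,6,7,8,9} 56  {2,3,4,5,6,7,8,9} 70
  if 0:p drops first: 126 orders
  if 1:u drops first: 126 orders
heap linearizations: 252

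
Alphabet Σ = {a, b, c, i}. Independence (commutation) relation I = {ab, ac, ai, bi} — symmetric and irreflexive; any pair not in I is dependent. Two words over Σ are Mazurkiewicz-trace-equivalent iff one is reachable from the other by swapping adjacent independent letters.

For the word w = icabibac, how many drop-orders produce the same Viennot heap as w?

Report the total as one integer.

#0=i has no predecessor
#1=c depends on [0:i]
#2=a has no predecessor
#3=b depends on [1:c]
#4=i depends on [1:c]
#5=b depends on [3:b]
#6=a depends on [2:a]
#7=c depends on [4:i, 5:b]
sources: [0:i, 2:a]
N(rest) = Σ N(rest − s) over sources s of rest; N(one piece) = 1:
  size 1 → [6]=1  [7]=1
  size 2 → [2,6]=1  [4,7]=1  [5,7]=1  [6,7]=2
  size 3 → [2,6,7]=3  [3,5,7]=1  [4,5,7]=2  [4,6,7]=3  [5,6,7]=3
  size 4 → [2,4,6,7]=6  [2,5,6,7]=6  [3,4,5,7]=3  [3,5,6,7]=4  [4,5,6,7]=8
  size 5 → [1,3,4,5,7]=3  [2,3,5,6,7]=10  [2,4,5,6,7]=20  [3,4,5,6,7]=15
  size 6 → [0,1,3,4,5,7]=3  [1,3,4,5,6,7]=18  [2,3,4,5,6,7]=45
  first=0(i) contributes 63
  first=2(a) contributes 21
|[w]| = 84

84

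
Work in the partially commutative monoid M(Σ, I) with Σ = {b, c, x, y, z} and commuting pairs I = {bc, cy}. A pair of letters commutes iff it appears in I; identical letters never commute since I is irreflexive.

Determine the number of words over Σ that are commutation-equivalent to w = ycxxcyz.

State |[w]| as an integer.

4

piece 0:y — minimal
piece 1:c — minimal
piece 2:x rests on {0:y, 1:c}
piece 3:x rests on {2:x}
piece 4:c rests on {3:x}
piece 5:y rests on {3:x}
piece 6:z rests on {4:c, 5:y}
minimal pieces: {0:y, 1:c}
ways to finish when only these pieces remain (= sum over removing one remaining piece with nothing left below it):
  1 left: {6}→1
  2 left: {4,6}→1  {5,6}→1
  3 left: {4,5,6}→2
  4 left: {3,4,5,6}→2
  5 left: {2,3,4,5,6}→2
  placing 0:y first → 2 extensions
  placing 1:c first → 2 extensions
total linear extensions = 4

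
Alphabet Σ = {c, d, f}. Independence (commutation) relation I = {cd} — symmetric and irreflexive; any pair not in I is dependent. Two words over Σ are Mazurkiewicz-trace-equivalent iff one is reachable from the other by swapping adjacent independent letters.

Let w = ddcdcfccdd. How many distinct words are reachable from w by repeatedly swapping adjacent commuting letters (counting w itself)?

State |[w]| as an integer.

60

piece 0:d — minimal
piece 1:d rests on {0:d}
piece 2:c — minimal
piece 3:d rests on {1:d}
piece 4:c rests on {2:c}
piece 5:f rests on {3:d, 4:c}
piece 6:c rests on {5:f}
piece 7:c rests on {6:c}
piece 8:d rests on {5:f}
piece 9:d rests on {8:d}
minimal pieces: {0:d, 2:c}
ways to finish when only these pieces remain (= sum over removing one remaining piece with nothing left below it):
  1 left: {7}→1  {9}→1
  2 left: {6,7}→1  {7,9}→2  {8,9}→1
  3 left: {6,7,9}→3  {7,8,9}→3
  4 left: {6,7,8,9}→6
  5 left: {5,6,7,8,9}→6
  6 left: {3,5,6,7,8,9}→6  {4,5,6,7,8,9}→6
  7 left: {1,3,5,6,7,8,9}→6  {2,4,5,6,7,8,9}→6  {3,4,5,6,7,8,9}→12
  8 left: {0,1,3,5,6,7,8,9}→6  {1,3,4,5,6,7,8,9}→18  {2,3,4,5,6,7,8,9}→18
  placing 0:d first → 36 extensions
  placing 2:c first → 24 extensions
total linear extensions = 60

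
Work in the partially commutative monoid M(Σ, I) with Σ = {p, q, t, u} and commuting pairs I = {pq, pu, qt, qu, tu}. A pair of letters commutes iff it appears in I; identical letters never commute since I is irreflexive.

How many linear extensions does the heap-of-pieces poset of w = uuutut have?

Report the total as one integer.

15

piece 0:u — minimal
piece 1:u rests on {0:u}
piece 2:u rests on {1:u}
piece 3:t — minimal
piece 4:u rests on {2:u}
piece 5:t rests on {3:t}
minimal pieces: {0:u, 3:t}
ways to finish when only these pieces remain (= sum over removing one remaining piece with nothing left below it):
  1 left: {4}→1  {5}→1
  2 left: {2,4}→1  {3,5}→1  {4,5}→2
  3 left: {1,2,4}→1  {2,4,5}→3  {3,4,5}→3
  4 left: {0,1,2,4}→1  {1,2,4,5}→4  {2,3,4,5}→6
  placing 0:u first → 10 extensions
  placing 3:t first → 5 extensions
total linear extensions = 15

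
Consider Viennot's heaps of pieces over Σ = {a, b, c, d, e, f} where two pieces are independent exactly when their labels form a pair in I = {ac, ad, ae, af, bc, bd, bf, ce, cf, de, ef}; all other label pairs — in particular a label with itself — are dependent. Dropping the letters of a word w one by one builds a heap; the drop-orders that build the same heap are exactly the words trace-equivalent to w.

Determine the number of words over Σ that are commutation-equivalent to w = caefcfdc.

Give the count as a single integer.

piece 0:c — minimal
piece 1:a — minimal
piece 2:e — minimal
piece 3:f — minimal
piece 4:c rests on {0:c}
piece 5:f rests on {3:f}
piece 6:d rests on {4:c, 5:f}
piece 7:c rests on {6:d}
minimal pieces: {0:c, 1:a, 2:e, 3:f}
ways to finish when only these pieces remain (= sum over removing one remaining piece with nothing left below it):
  1 left: {1}→1  {2}→1  {7}→1
  2 left: {1,2}→2  {1,7}→2  {2,7}→2  {6,7}→1
  3 left: {1,2,7}→6  {1,6,7}→3  {2,6,7}→3  {4,6,7}→1  {5,6,7}→1
  4 left: {0,4,6,7}→1  {1,2,6,7}→12  {1,4,6,7}→4  {1,5,6,7}→4  {2,4,6,7}→4  {2,5,6,7}→4  {3,5,6,7}→1  {4,5,6,7}→2
  5 left: {0,1,4,6,7}→5  {0,2,4,6,7}→5  {0,4,5,6,7}→3  {1,2,4,6,7}→20  {1,2,5,6,7}→20  {1,3,5,6,7}→5  {1,4,5,6,7}→10  {2,3,5,6,7}→5  {2,4,5,6,7}→10  {3,4,5,6,7}→3
  6 left: {0,1,2,4,6,7}→30  {0,1,4,5,6,7}→18  {0,2,4,5,6,7}→18  {0,3,4,5,6,7}→6  {1,2,3,5,6,7}→30  {1,2,4,5,6,7}→60  {1,3,4,5,6,7}→18  {2,3,4,5,6,7}→18
  placing 0:c first → 126 extensions
  placing 1:a first → 42 extensions
  placing 2:e first → 42 extensions
  placing 3:f first → 126 extensions
total linear extensions = 336

336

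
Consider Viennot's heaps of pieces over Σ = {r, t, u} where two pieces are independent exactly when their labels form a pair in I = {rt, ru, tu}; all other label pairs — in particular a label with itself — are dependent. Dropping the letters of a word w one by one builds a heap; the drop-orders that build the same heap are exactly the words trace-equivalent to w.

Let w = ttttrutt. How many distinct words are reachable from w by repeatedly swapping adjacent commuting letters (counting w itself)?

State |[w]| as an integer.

56

drop 0:t onto floor
drop 1:t onto {0:t}
drop 2:t onto {1:t}
drop 3:t onto {2:t}
drop 4:r onto floor
drop 5:u onto floor
drop 6:t onto {3:t}
drop 7:t onto {6:t}
ground layer = {0:t, 4:r, 5:u}
drop-orders for the pieces not yet dropped (sum over which currently-grounded one goes next):
  1 to go: {4} 1  {5} 1  {7} 1
  2 to go: {4,5} 2  {4,7} 2  {5,7} 2  {6,7} 1
  3 to go: {3,6,7} 1  {4,5,7} 6  {4,6,7} 3  {5,6,7} 3
  4 to go: {2,3,6,7} 1  {3,4,6,7} 4  {3,5,6,7} 4  {4,5,6,7} 12
  5 to go: {1,2,3,6,7} 1  {2,3,4,6,7} 5  {2,3,5,6,7} 5  {3,4,5,6,7} 20
  6 to go: {0,1,2,3,6,7} 1  {1,2,3,4,6,7} 6  {1,2,3,5,6,7} 6  {2,3,4,5,6,7} 30
  if 0:t drops first: 42 orders
  if 4:r drops first: 7 orders
  if 5:u drops first: 7 orders
heap linearizations: 56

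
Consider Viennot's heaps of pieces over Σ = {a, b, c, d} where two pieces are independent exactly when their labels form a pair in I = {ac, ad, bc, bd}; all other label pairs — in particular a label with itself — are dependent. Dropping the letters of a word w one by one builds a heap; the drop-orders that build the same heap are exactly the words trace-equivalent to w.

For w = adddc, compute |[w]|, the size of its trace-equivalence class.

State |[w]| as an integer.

5

piece 0:a — minimal
piece 1:d — minimal
piece 2:d rests on {1:d}
piece 3:d rests on {2:d}
piece 4:c rests on {3:d}
minimal pieces: {0:a, 1:d}
ways to finish when only these pieces remain (= sum over removing one remaining piece with nothing left below it):
  1 left: {0}→1  {4}→1
  2 left: {0,4}→2  {3,4}→1
  3 left: {0,3,4}→3  {2,3,4}→1
  placing 0:a first → 1 extensions
  placing 1:d first → 4 extensions
total linear extensions = 5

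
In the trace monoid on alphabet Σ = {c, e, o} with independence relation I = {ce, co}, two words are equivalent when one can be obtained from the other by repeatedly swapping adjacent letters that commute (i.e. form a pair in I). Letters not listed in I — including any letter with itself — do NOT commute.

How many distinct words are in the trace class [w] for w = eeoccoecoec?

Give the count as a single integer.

330

0(e) covers ∅
1(e) covers 0:e
2(o) covers 1:e
3(c) covers ∅
4(c) covers 3:c
5(o) covers 2:o
6(e) covers 5:o
7(c) covers 4:c
8(o) covers 6:e
9(e) covers 8:o
10(c) covers 7:c
floor of heap: 0:e, 3:c
completions by unplaced set U, small U first (add the entries for U minus each lowest piece of U):
  |U|=1: {9}:1  {10}:1
  |U|=2: {7,10}:1  {8,9}:1  {9,10}:2
  |U|=3: {4,7,10}:1  {6,8,9}:1  {7,9,10}:3  {8,9,10}:3
  |U|=4: {3,4,7,10}:1  {4,7,9,10}:4  {5,6,8,9}:1  {6,8,9,10}:4  {7,8,9,10}:6
  |U|=5: {2,5,6,8,9}:1  {3,4,7,9,10}:5  {4,7,8,9,10}:10  {5,6,8,9,10}:5  {6,7,8,9,10}:10
  |U|=6: {1,2,5,6,8,9}:1  {2,5,6,8,9,10}:6  {3,4,7,8,9,10}:15  {4,6,7,8,9,10}:20  {5,6,7,8,9,10}:15
  |U|=7: {0,1,2,5,6,8,9}:1  {1,2,5,6,8,9,10}:7  {2,5,6,7,8,9,10}:21  {3,4,6,7,8,9,10}:35  {4,5,6,7,8,9,10}:35
  |U|=8: {0,1,2,5,6,8,9,10}:8  {1,2,5,6,7,8,9,10}:28  {2,4,5,6,7,8,9,10}:56  {3,4,5,6,7,8,9,10}:70
  |U|=9: {0,1,2,5,6,7,8,9,10}:36  {1,2,4,5,6,7,8,9,10}:84  {2,3,4,5,6,7,8,9,10}:126
  start at 0(e): 210
  start at 3(c): 120
sum over floor = 330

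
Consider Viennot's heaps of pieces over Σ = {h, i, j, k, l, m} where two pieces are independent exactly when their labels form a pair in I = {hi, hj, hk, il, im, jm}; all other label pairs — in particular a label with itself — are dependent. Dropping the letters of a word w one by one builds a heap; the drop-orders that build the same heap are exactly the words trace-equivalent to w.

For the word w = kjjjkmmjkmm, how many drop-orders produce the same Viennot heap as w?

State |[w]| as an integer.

3

#0=k has no predecessor
#1=j depends on [0:k]
#2=j depends on [1:j]
#3=j depends on [2:j]
#4=k depends on [3:j]
#5=m depends on [4:k]
#6=m depends on [5:m]
#7=j depends on [4:k]
#8=k depends on [6:m, 7:j]
#9=m depends on [8:k]
#10=m depends on [9:m]
sources: [0:k]
N(rest) = Σ N(rest − s) over sources s of rest; N(one piece) = 1:
  size 1 → [10]=1
  size 2 → [9,10]=1
  size 3 → [8,9,10]=1
  size 4 → [6,8,9,10]=1  [7,8,9,10]=1
  size 5 → [5,6,8,9,10]=1  [6,7,8,9,10]=2
  size 6 → [5,6,7,8,9,10]=3
  size 7 → [4,5,6,7,8,9,10]=3
  size 8 → [3,4,5,6,7,8,9,10]=3
  size 9 → [2,3,4,5,6,7,8,9,10]=3
  first=0(k) contributes 3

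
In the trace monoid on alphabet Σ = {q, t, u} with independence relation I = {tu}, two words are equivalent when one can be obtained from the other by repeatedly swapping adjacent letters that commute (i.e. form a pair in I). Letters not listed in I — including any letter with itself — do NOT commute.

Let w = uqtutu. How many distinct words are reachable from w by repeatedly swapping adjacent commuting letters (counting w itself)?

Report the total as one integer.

6

0(u) covers ∅
1(q) covers 0:u
2(t) covers 1:q
3(u) covers 1:q
4(t) covers 2:t
5(u) covers 3:u
floor of heap: 0:u
completions by unplaced set U, small U first (add the entries for U minus each lowest piece of U):
  |U|=1: {4}:1  {5}:1
  |U|=2: {2,4}:1  {3,5}:1  {4,5}:2
  |U|=3: {2,4,5}:3  {3,4,5}:3
  |U|=4: {2,3,4,5}:6
  start at 0(u): 6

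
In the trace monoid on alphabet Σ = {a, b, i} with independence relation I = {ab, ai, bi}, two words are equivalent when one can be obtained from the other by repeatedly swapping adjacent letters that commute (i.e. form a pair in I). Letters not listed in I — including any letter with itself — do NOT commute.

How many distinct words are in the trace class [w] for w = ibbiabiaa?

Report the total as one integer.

0(i) covers ∅
1(b) covers ∅
2(b) covers 1:b
3(i) covers 0:i
4(a) covers ∅
5(b) covers 2:b
6(i) covers 3:i
7(a) covers 4:a
8(a) covers 7:a
floor of heap: 0:i, 1:b, 4:a
completions by unplaced set U, small U first (add the entries for U minus each lowest piece of U):
  |U|=1: {5}:1  {6}:1  {8}:1
  |U|=2: {2,5}:1  {3,6}:1  {5,6}:2  {5,8}:2  {6,8}:2  {7,8}:1
  |U|=3: {0,3,6}:1  {1,2,5}:1  {2,5,6}:3  {2,5,8}:3  {3,5,6}:3  {3,6,8}:3  {4,7,8}:1  {5,6,8}:6  {5,7,8}:3  {6,7,8}:3
  |U|=4: {0,3,5,6}:4  {0,3,6,8}:4  {1,2,5,6}:4  {1,2,5,8}:4  {2,3,5,6}:6  {2,5,6,8}:12  {2,5,7,8}:6  {3,5,6,8}:12  {3,6,7,8}:6  {4,5,7,8}:4  {4,6,7,8}:4  {5,6,7,8}:12
  |U|=5: {0,2,3,5,6}:10  {0,3,5,6,8}:20  {0,3,6,7,8}:10  {1,2,3,5,6}:10  {1,2,5,6,8}:20  {1,2,5,7,8}:10  {2,3,5,6,8}:30  {2,4,5,7,8}:10  {2,5,6,7,8}:30  {3,4,6,7,8}:10  {3,5,6,7,8}:30  {4,5,6,7,8}:20
  |U|=6: {0,1,2,3,5,6}:20  {0,2,3,5,6,8}:60  {0,3,4,6,7,8}:20  {0,3,5,6,7,8}:60  {1,2,3,5,6,8}:60  {1,2,4,5,7,8}:20  {1,2,5,6,7,8}:60  {2,3,5,6,7,8}:90  {2,4,5,6,7,8}:60  {3,4,5,6,7,8}:60
  |U|=7: {0,1,2,3,5,6,8}:140  {0,2,3,5,6,7,8}:210  {0,3,4,5,6,7,8}:140  {1,2,3,5,6,7,8}:210  {1,2,4,5,6,7,8}:140  {2,3,4,5,6,7,8}:210
  start at 0(i): 560
  start at 1(b): 560
  start at 4(a): 560
sum over floor = 1680

1680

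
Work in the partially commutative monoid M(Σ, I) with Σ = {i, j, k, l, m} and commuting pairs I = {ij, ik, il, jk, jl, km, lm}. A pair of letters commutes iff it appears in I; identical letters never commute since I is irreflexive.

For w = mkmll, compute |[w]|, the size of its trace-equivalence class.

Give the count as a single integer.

0(m) covers ∅
1(k) covers ∅
2(m) covers 0:m
3(l) covers 1:k
4(l) covers 3:l
floor of heap: 0:m, 1:k
completions by unplaced set U, small U first (add the entries for U minus each lowest piece of U):
  |U|=1: {2}:1  {4}:1
  |U|=2: {0,2}:1  {2,4}:2  {3,4}:1
  |U|=3: {0,2,4}:3  {1,3,4}:1  {2,3,4}:3
  start at 0(m): 4
  start at 1(k): 6
sum over floor = 10

10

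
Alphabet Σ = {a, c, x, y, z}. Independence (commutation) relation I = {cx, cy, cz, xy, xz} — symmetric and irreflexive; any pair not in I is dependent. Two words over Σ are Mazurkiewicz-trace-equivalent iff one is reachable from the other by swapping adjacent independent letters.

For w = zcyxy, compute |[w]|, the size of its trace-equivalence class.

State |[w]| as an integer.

#0=z has no predecessor
#1=c has no predecessor
#2=y depends on [0:z]
#3=x has no predecessor
#4=y depends on [2:y]
sources: [0:z, 1:c, 3:x]
N(rest) = Σ N(rest − s) over sources s of rest; N(one piece) = 1:
  size 1 → [1]=1  [3]=1  [4]=1
  size 2 → [1,3]=2  [1,4]=2  [2,4]=1  [3,4]=2
  size 3 → [0,2,4]=1  [1,2,4]=3  [1,3,4]=6  [2,3,4]=3
  first=0(z) contributes 12
  first=1(c) contributes 4
  first=3(x) contributes 4
|[w]| = 20

20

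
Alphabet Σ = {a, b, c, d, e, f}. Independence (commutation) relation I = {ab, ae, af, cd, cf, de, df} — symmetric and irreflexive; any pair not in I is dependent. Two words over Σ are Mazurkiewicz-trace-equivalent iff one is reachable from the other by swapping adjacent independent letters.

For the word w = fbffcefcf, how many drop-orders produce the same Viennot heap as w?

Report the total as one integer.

9

#0=f has no predecessor
#1=b depends on [0:f]
#2=f depends on [1:b]
#3=f depends on [2:f]
#4=c depends on [1:b]
#5=e depends on [3:f, 4:c]
#6=f depends on [5:e]
#7=c depends on [5:e]
#8=f depends on [6:f]
sources: [0:f]
N(rest) = Σ N(rest − s) over sources s of rest; N(one piece) = 1:
  size 1 → [7]=1  [8]=1
  size 2 → [6,8]=1  [7,8]=2
  size 3 → [6,7,8]=3
  size 4 → [5,6,7,8]=3
  size 5 → [3,5,6,7,8]=3  [4,5,6,7,8]=3
  size 6 → [2,3,5,6,7,8]=3  [3,4,5,6,7,8]=6
  size 7 → [2,3,4,5,6,7,8]=9
  first=0(f) contributes 9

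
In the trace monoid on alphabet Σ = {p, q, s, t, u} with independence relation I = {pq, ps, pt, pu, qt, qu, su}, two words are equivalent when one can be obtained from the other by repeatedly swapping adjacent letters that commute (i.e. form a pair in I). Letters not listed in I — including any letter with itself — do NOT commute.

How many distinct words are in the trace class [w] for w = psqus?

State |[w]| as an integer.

0(p) covers ∅
1(s) covers ∅
2(q) covers 1:s
3(u) covers ∅
4(s) covers 2:q
floor of heap: 0:p, 1:s, 3:u
completions by unplaced set U, small U first (add the entries for U minus each lowest piece of U):
  |U|=1: {0}:1  {3}:1  {4}:1
  |U|=2: {0,3}:2  {0,4}:2  {2,4}:1  {3,4}:2
  |U|=3: {0,2,4}:3  {0,3,4}:6  {1,2,4}:1  {2,3,4}:3
  start at 0(p): 4
  start at 1(s): 12
  start at 3(u): 4
sum over floor = 20

20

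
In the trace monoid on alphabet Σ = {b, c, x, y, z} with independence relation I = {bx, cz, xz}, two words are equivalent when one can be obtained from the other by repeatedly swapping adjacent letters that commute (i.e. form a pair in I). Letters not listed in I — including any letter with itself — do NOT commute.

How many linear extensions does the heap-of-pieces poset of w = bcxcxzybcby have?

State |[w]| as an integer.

5

piece 0:b — minimal
piece 1:c rests on {0:b}
piece 2:x rests on {1:c}
piece 3:c rests on {2:x}
piece 4:x rests on {3:c}
piece 5:z rests on {0:b}
piece 6:y rests on {4:x, 5:z}
piece 7:b rests on {6:y}
piece 8:c rests on {7:b}
piece 9:b rests on {8:c}
piece 10:y rests on {9:b}
minimal pieces: {0:b}
ways to finish when only these pieces remain (= sum over removing one remaining piece with nothing left below it):
  1 left: {10}→1
  2 left: {9,10}→1
  3 left: {8,9,10}→1
  4 left: {7,8,9,10}→1
  5 left: {6,7,8,9,10}→1
  6 left: {4,6,7,8,9,10}→1  {5,6,7,8,9,10}→1
  7 left: {3,4,6,7,8,9,10}→1  {4,5,6,7,8,9,10}→2
  8 left: {2,3,4,6,7,8,9,10}→1  {3,4,5,6,7,8,9,10}→3
  9 left: {1,2,3,4,6,7,8,9,10}→1  {2,3,4,5,6,7,8,9,10}→4
  placing 0:b first → 5 extensions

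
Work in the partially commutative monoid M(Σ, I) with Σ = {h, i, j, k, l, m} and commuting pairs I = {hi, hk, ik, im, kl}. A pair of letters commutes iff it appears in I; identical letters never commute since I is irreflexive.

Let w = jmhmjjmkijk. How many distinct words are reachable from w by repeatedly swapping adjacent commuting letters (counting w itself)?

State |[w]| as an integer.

drop 0:j onto floor
drop 1:m onto {0:j}
drop 2:h onto {1:m}
drop 3:m onto {2:h}
drop 4:j onto {3:m}
drop 5:j onto {4:j}
drop 6:m onto {5:j}
drop 7:k onto {6:m}
drop 8:i onto {5:j}
drop 9:j onto {7:k, 8:i}
drop 10:k onto {9:j}
ground layer = {0:j}
drop-orders for the pieces not yet dropped (sum over which currently-grounded one goes next):
  1 to go: {10} 1
  2 to go: {9,10} 1
  3 to go: {7,9,10} 1  {8,9,10} 1
  4 to go: {6,7,9,10} 1  {7,8,9,10} 2
  5 to go: {6,7,8,9,10} 3
  6 to go: {5,6,7,8,9,10} 3
  7 to go: {4,5,6,7,8,9,10} 3
  8 to go: {3,4,5,6,7,8,9,10} 3
  9 to go: {2,3,4,5,6,7,8,9,10} 3
  if 0:j drops first: 3 orders

3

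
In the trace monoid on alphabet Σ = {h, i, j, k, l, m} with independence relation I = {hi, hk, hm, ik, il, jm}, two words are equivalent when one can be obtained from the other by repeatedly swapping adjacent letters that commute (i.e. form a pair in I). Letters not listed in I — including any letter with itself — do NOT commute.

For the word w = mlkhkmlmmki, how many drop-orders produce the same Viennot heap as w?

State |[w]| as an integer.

8

piece 0:m — minimal
piece 1:l rests on {0:m}
piece 2:k rests on {1:l}
piece 3:h rests on {1:l}
piece 4:k rests on {2:k}
piece 5:m rests on {4:k}
piece 6:l rests on {3:h, 5:m}
piece 7:m rests on {6:l}
piece 8:m rests on {7:m}
piece 9:k rests on {8:m}
piece 10:i rests on {8:m}
minimal pieces: {0:m}
ways to finish when only these pieces remain (= sum over removing one remaining piece with nothing left below it):
  1 left: {9}→1  {10}→1
  2 left: {9,10}→2
  3 left: {8,9,10}→2
  4 left: {7,8,9,10}→2
  5 left: {6,7,8,9,10}→2
  6 left: {3,6,7,8,9,10}→2  {5,6,7,8,9,10}→2
  7 left: {3,5,6,7,8,9,10}→4  {4,5,6,7,8,9,10}→2
  8 left: {2,4,5,6,7,8,9,10}→2  {3,4,5,6,7,8,9,10}→6
  9 left: {2,3,4,5,6,7,8,9,10}→8
  placing 0:m first → 8 extensions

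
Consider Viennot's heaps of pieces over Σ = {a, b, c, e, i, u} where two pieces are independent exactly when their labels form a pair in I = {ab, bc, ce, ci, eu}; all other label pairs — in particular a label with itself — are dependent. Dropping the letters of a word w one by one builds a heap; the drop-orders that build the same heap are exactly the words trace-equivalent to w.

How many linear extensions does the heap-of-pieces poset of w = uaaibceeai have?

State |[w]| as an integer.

drop 0:u onto floor
drop 1:a onto {0:u}
drop 2:a onto {1:a}
drop 3:i onto {2:a}
drop 4:b onto {3:i}
drop 5:c onto {2:a}
drop 6:e onto {4:b}
drop 7:e onto {6:e}
drop 8:a onto {5:c, 7:e}
drop 9:i onto {8:a}
ground layer = {0:u}
drop-orders for the pieces not yet dropped (sum over which currently-grounded one goes next):
  1 to go: {9} 1
  2 to go: {8,9} 1
  3 to go: {5,8,9} 1  {7,8,9} 1
  4 to go: {5,7,8,9} 2  {6,7,8,9} 1
  5 to go: {4,6,7,8,9} 1  {5,6,7,8,9} 3
  6 to go: {3,4,6,7,8,9} 1  {4,5,6,7,8,9} 4
  7 to go: {3,4,5,6,7,8,9} 5
  8 to go: {2,3,4,5,6,7,8,9} 5
  if 0:u drops first: 5 orders

5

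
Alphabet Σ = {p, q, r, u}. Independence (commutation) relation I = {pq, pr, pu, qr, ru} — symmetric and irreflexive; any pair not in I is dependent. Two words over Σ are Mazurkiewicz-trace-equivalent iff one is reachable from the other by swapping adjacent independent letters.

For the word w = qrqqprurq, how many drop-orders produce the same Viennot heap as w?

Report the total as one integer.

0(q) covers ∅
1(r) covers ∅
2(q) covers 0:q
3(q) covers 2:q
4(p) covers ∅
5(r) covers 1:r
6(u) covers 3:q
7(r) covers 5:r
8(q) covers 6:u
floor of heap: 0:q, 1:r, 4:p
completions by unplaced set U, small U first (add the entries for U minus each lowest piece of U):
  |U|=1: {4}:1  {7}:1  {8}:1
  |U|=2: {4,7}:2  {4,8}:2  {5,7}:1  {6,8}:1  {7,8}:2
  |U|=3: {1,5,7}:1  {3,6,8}:1  {4,5,7}:3  {4,6,8}:3  {4,7,8}:6  {5,7,8}:3  {6,7,8}:3
  |U|=4: {1,4,5,7}:4  {1,5,7,8}:4  {2,3,6,8}:1  {3,4,6,8}:4  {3,6,7,8}:4  {4,5,7,8}:12  {4,6,7,8}:12  {5,6,7,8}:6
  |U|=5: {0,2,3,6,8}:1  {1,4,5,7,8}:20  {1,5,6,7,8}:10  {2,3,4,6,8}:5  {2,3,6,7,8}:5  {3,4,6,7,8}:20  {3,5,6,7,8}:10  {4,5,6,7,8}:30
  |U|=6: {0,2,3,4,6,8}:6  {0,2,3,6,7,8}:6  {1,3,5,6,7,8}:20  {1,4,5,6,7,8}:60  {2,3,4,6,7,8}:30  {2,3,5,6,7,8}:15  {3,4,5,6,7,8}:60
  |U|=7: {0,2,3,4,6,7,8}:42  {0,2,3,5,6,7,8}:21  {1,2,3,5,6,7,8}:35  {1,3,4,5,6,7,8}:140  {2,3,4,5,6,7,8}:105
  start at 0(q): 280
  start at 1(r): 168
  start at 4(p): 56
sum over floor = 504

504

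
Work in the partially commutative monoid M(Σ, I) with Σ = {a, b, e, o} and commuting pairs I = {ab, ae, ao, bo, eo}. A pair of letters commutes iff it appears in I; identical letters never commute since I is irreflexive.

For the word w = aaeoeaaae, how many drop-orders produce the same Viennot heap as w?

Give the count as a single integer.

504

drop 0:a onto floor
drop 1:a onto {0:a}
drop 2:e onto floor
drop 3:o onto floor
drop 4:e onto {2:e}
drop 5:a onto {1:a}
drop 6:a onto {5:a}
drop 7:a onto {6:a}
drop 8:e onto {4:e}
ground layer = {0:a, 2:e, 3:o}
drop-orders for the pieces not yet dropped (sum over which currently-grounded one goes next):
  1 to go: {3} 1  {7} 1  {8} 1
  2 to go: {3,7} 2  {3,8} 2  {4,8} 1  {6,7} 1  {7,8} 2
  3 to go: {2,4,8} 1  {3,4,8} 3  {3,6,7} 3  {3,7,8} 6  {4,7,8} 3  {5,6,7} 1  {6,7,8} 3
  4 to go: {1,5,6,7} 1  {2,3,4,8} 4  {2,4,7,8} 4  {3,4,7,8} 12  {3,5,6,7} 4  {3,6,7,8} 12  {4,6,7,8} 6  {5,6,7,8} 4
  5 to go: {0,1,5,6,7} 1  {1,3,5,6,7} 5  {1,5,6,7,8} 5  {2,3,4,7,8} 20  {2,4,6,7,8} 10  {3,4,6,7,8} 30  {3,5,6,7,8} 20  {4,5,6,7,8} 10
  6 to go: {0,1,3,5,6,7} 6  {0,1,5,6,7,8} 6  {1,3,5,6,7,8} 30  {1,4,5,6,7,8} 15  {2,3,4,6,7,8} 60  {2,4,5,6,7,8} 20  {3,4,5,6,7,8} 60
  7 to go: {0,1,3,5,6,7,8} 42  {0,1,4,5,6,7,8} 21  {1,2,4,5,6,7,8} 35  {1,3,4,5,6,7,8} 105  {2,3,4,5,6,7,8} 140
  if 0:a drops first: 280 orders
  if 2:e drops first: 168 orders
  if 3:o drops first: 56 orders
heap linearizations: 504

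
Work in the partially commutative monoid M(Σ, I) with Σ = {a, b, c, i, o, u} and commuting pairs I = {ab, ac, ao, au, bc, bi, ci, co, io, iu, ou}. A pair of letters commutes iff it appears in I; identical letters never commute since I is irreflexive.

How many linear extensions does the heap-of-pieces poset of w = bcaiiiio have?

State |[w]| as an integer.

drop 0:b onto floor
drop 1:c onto floor
drop 2:a onto floor
drop 3:i onto {2:a}
drop 4:i onto {3:i}
drop 5:i onto {4:i}
drop 6:i onto {5:i}
drop 7:o onto {0:b}
ground layer = {0:b, 1:c, 2:a}
drop-orders for the pieces not yet dropped (sum over which currently-grounded one goes next):
  1 to go: {1} 1  {6} 1  {7} 1
  2 to go: {0,7} 1  {1,6} 2  {1,7} 2  {5,6} 1  {6,7} 2
  3 to go: {0,1,7} 3  {0,6,7} 3  {1,5,6} 3  {1,6,7} 6  {4,5,6} 1  {5,6,7} 3
  4 to go: {0,1,6,7} 12  {0,5,6,7} 6  {1,4,5,6} 4  {1,5,6,7} 12  {3,4,5,6} 1  {4,5,6,7} 4
  5 to go: {0,1,5,6,7} 30  {0,4,5,6,7} 10  {1,3,4,5,6} 5  {1,4,5,6,7} 20  {2,3,4,5,6} 1  {3,4,5,6,7} 5
  6 to go: {0,1,4,5,6,7} 60  {0,3,4,5,6,7} 15  {1,2,3,4,5,6} 6  {1,3,4,5,6,7} 30  {2,3,4,5,6,7} 6
  if 0:b drops first: 42 orders
  if 1:c drops first: 21 orders
  if 2:a drops first: 105 orders
heap linearizations: 168

168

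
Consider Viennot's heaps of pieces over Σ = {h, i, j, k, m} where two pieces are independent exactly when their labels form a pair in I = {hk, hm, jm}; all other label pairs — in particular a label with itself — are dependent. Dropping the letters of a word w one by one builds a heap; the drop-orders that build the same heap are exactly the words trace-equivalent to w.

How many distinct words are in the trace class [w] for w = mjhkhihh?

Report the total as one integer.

drop 0:m onto floor
drop 1:j onto floor
drop 2:h onto {1:j}
drop 3:k onto {0:m, 1:j}
drop 4:h onto {2:h}
drop 5:i onto {3:k, 4:h}
drop 6:h onto {5:i}
drop 7:h onto {6:h}
ground layer = {0:m, 1:j}
drop-orders for the pieces not yet dropped (sum over which currently-grounded one goes next):
  1 to go: {7} 1
  2 to go: {6,7} 1
  3 to go: {5,6,7} 1
  4 to go: {3,5,6,7} 1  {4,5,6,7} 1
  5 to go: {0,3,5,6,7} 1  {2,4,5,6,7} 1  {3,4,5,6,7} 2
  6 to go: {0,3,4,5,6,7} 3  {2,3,4,5,6,7} 3
  if 0:m drops first: 3 orders
  if 1:j drops first: 6 orders
heap linearizations: 9

9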